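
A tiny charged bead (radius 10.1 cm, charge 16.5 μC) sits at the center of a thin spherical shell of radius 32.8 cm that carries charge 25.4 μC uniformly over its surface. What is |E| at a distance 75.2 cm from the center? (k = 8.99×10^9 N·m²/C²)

Take a concentric spherical Gaussian surface of radius r = 75.2 cm (r > 32.8 cm, enclosing both).
Q_enc = (16.5 μC) + (25.4 μC) = 4.19×10^-5 C.
Gauss's law: E·4πr² = Q_enc/ε₀.
E = k|Q_enc|/r² = (8.99×10^9)(4.19×10^-5)/(0.752)² = 6.66×10^5 N/C.

|E| ≈ 6.66×10^5 N/C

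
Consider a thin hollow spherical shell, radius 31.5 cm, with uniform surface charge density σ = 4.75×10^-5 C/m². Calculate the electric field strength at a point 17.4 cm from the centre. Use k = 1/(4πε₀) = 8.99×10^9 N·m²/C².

Symmetry ⇒ E = E(r) r̂. Gaussian sphere of radius r = 17.4 cm (inside the shell, r < 31.5 cm).
No charge lies within this surface, so Q_enc = 0 and Gauss's law gives E·4πr² = 0 ⇒ E = 0.

|E| = 0 N/C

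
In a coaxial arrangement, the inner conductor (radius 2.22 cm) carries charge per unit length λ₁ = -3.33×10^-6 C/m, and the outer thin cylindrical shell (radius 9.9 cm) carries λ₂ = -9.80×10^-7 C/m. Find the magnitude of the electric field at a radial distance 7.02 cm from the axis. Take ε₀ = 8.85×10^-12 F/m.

Coaxial Gaussian cylinder, radius r = 7.02 cm, length L (between the conductors, 2.22 cm < r < 9.9 cm).
Only the inner wire is enclosed; the outer shell contributes nothing inside itself. λ_enc = λ₁ = -3.33×10^-6 C/m.
Gauss's law: E·2πrL = λ_enc L/ε₀.
E = |λ_enc|/(2πε₀r) = (3.33e-6)/(2π·8.85×10^-12·0.0702) = 8.53e5 N/C.

|E| = 8.53×10^5 N/C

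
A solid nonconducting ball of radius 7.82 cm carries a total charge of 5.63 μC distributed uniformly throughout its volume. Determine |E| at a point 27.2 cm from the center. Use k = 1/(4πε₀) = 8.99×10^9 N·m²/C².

E = 6.84e5 N/C

Take a concentric spherical Gaussian surface of radius r = 27.2 cm (r > R, so the entire charge is enclosed).
Q_enc = 5.63 μC = 5.63e-6 C.
Applying ∮E·dA = Q_enc/ε₀ with Φ = E(4πr²):
E = k|Q_enc|/r² = (8.99×10^9)(5.63×10^-6)/(0.272)² = 6.84×10^5 N/C.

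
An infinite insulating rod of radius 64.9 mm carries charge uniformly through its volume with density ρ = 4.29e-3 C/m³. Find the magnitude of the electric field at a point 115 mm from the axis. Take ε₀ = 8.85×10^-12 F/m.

By cylindrical symmetry E is radial; use a coaxial Gaussian cylinder of radius 115 mm and length L (r > 64.9 mm, full cross-section enclosed).
λ_enc = ρ·πR² = (4.29×10^-3)π(0.0649)² = 5.677e-5 C/m.
Since E is radial and uniform over the curved surface, Φ = E·2πrL = Q_enc/ε₀ = λ_enc L/ε₀.
E = |λ_enc|/(2πε₀r) = (5.677×10^-5)/(2π·8.85×10^-12·0.115) = 8.88e6 N/C.

E = 8.88e6 N/C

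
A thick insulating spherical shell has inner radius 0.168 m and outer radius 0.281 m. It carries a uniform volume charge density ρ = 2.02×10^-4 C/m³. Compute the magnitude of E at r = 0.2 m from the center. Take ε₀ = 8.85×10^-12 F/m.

|E| = 6.20e5 N/C

By spherical symmetry E is radial; choose a Gaussian sphere of radius r = 0.2 m (within the shell material, 0.168 m < r < 0.281 m).
Enclosed charge is the volume from a to r: Q_enc = (4π/3)ρ(r³ − a³) = 2.757e-6 C.
By Gauss's law, ∮E·dA = E·4πr² = Q_enc/ε₀.
E = |Q_enc|/(4πε₀r²) = (2.757×10^-6)/(4π·8.85×10^-12·(0.2)²) = 6.20×10^5 N/C.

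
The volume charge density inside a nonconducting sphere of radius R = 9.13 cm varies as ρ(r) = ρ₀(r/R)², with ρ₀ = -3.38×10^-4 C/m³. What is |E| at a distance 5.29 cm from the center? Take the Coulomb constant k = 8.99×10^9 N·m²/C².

Use a concentric Gaussian sphere at r = 5.29 cm (r < R).
Integrate the density: Q_enc = 4π ∫₀^r ρ₀(r'/R)^2 r'² dr' = 4πρ₀ r^5/(5·R²) = -4.222×10^-8 C.
Applying ∮E·dA = Q_enc/ε₀ with Φ = E(4πr²):
E = k|Q_enc|/r² = (8.99×10^9)(4.222×10^-8)/(0.0529)² = 1.36×10^5 N/C.

E ≈ 1.36×10^5 N/C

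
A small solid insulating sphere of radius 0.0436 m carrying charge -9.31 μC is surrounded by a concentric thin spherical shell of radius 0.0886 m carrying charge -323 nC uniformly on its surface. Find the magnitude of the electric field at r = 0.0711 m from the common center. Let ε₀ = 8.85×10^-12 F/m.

By spherical symmetry E is radial; choose a Gaussian sphere of radius r = 0.0711 m (between the bodies, 0.0436 m < r < 0.0886 m).
Only the inner charge is enclosed; the outer shell contributes nothing inside itself. Q_enc = -9.31 μC = -9.31×10^-6 C.
Since E is radial and uniform over the Gaussian sphere, Φ = E·4πr² = Q_enc/ε₀.
E = |Q_enc|/(4πε₀r²) = (9.31×10^-6)/(4π·8.85×10^-12·(0.0711)²) = 1.66×10^7 N/C.

|E| = 1.66×10^7 N/C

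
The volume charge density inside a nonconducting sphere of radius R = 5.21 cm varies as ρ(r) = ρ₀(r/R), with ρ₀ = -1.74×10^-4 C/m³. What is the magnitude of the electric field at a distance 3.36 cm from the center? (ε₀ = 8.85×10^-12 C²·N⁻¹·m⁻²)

Symmetry ⇒ E = E(r) r̂. Gaussian sphere of radius r = 3.36 cm (r < R).
Integrate the density: Q_enc = 4π ∫₀^r ρ₀(r'/R)^1 r'² dr' = 4πρ₀ r^4/(4·R) = -1.337×10^-8 C.
By Gauss's law, ∮E·dA = E·4πr² = Q_enc/ε₀.
E = |Q_enc|/(4πε₀r²) = (1.337×10^-8)/(4π·8.85×10^-12·(0.0336)²) = 1.07e5 N/C.

E ≈ 1.07×10^5 N/C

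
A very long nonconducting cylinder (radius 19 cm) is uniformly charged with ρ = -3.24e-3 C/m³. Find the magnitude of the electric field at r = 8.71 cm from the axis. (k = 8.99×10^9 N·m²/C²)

E ≈ 1.59e7 V/m

Coaxial Gaussian cylinder, radius r = 8.71 cm, length L (r < R).
Charge inside radius r per length L is ρ·πr²·L, so λ_enc = ρπr² = -7.722×10^-5 C/m.
Gauss's law: E·2πrL = λ_enc L/ε₀.
E = 2k|λ_enc|/r = 2(8.99×10^9)(7.722×10^-5)/(0.0871) = 1.59×10^7 N/C.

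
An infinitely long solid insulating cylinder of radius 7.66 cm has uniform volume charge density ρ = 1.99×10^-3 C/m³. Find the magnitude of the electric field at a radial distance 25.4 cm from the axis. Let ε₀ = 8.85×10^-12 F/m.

Choose a coaxial cylinder of radius r = 25.4 cm (arbitrary length L) as the Gaussian surface (r > 7.66 cm, full cross-section enclosed).
λ_enc = ρ·πR² = (1.99e-3)π(0.0766)² = 3.668×10^-5 C/m.
Gauss's law: E·2πrL = λ_enc L/ε₀.
E = |λ_enc|/(2πε₀r) = (3.668e-5)/(2π·8.85×10^-12·0.254) = 2.60e6 N/C.

|E| = 2.60×10^6 V/m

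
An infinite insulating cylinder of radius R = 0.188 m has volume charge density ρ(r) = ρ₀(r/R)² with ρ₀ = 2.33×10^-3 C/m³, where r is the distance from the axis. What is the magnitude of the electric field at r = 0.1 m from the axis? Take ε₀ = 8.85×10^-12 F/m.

Coaxial Gaussian cylinder, radius r = 0.1 m, length L (r < R).
λ_enc = ∫₀^r ρ(r')·2πr' dr' = (2πρ₀/R²)·r^4/4 = 1.036×10^-5 C/m.
Gauss's law: E·2πrL = λ_enc L/ε₀.
E = |λ_enc|/(2πε₀r) = (1.036×10^-5)/(2π·8.85×10^-12·0.1) = 1.86×10^6 N/C.

E = 1.86×10^6 N/C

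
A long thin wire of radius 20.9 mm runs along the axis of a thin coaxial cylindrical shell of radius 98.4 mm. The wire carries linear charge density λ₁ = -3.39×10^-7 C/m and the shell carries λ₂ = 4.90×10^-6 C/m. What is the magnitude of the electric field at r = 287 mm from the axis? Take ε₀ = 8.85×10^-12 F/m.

Choose a coaxial cylinder of radius r = 287 mm (arbitrary length L) as the Gaussian surface (r > 98.4 mm, enclosing both).
λ_enc = λ₁ + λ₂ = (-3.39×10^-7) + (4.90×10^-6) = 4.561e-6 C/m.
Applying ∮E·dA = Q_enc/ε₀ with the end caps contributing no flux:
E = |λ_enc|/(2πε₀r) = (4.561×10^-6)/(2π·8.85×10^-12·0.287) = 2.86e5 N/C.

2.86×10^5 V/m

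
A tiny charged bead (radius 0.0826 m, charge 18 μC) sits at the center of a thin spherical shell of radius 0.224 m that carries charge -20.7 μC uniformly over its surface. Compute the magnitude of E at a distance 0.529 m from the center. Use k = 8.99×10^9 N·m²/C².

Symmetry ⇒ E = E(r) r̂. Gaussian sphere of radius r = 0.529 m (r > 0.224 m, enclosing both).
Q_enc = (18 μC) + (-20.7 μC) = -2.70e-6 C.
Gauss's law: E·4πr² = Q_enc/ε₀.
E = k|Q_enc|/r² = (8.99×10^9)(2.70e-6)/(0.529)² = 8.67×10^4 N/C.

|E| ≈ 8.67×10^4 N/C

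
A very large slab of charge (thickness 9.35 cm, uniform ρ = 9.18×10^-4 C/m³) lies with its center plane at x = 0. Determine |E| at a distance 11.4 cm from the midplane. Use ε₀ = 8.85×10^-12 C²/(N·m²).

The point |x| = 11.4 cm lies outside the slab (half-thickness 0.04675 m). A symmetric pillbox spanning the full slab encloses Q_enc = ρ·d·A.
Flux = 2EA ⇒ E = |ρ|d/(2ε₀), independent of distance outside.
E = (9.18×10^-4)(0.0935)/(2·8.85×10^-12) = 4.85e6 N/C.

E ≈ 4.85×10^6 N/C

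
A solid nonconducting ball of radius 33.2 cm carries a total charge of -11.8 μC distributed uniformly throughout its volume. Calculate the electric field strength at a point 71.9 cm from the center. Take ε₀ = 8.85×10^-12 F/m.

By spherical symmetry E is radial; choose a Gaussian sphere of radius r = 71.9 cm (r > R, so the entire charge is enclosed).
Q_enc = -11.8 μC = -1.18×10^-5 C.
Since E is radial and uniform over the Gaussian sphere, Φ = E·4πr² = Q_enc/ε₀.
E = |Q_enc|/(4πε₀r²) = (1.18×10^-5)/(4π·8.85×10^-12·(0.719)²) = 2.05×10^5 N/C.

2.05e5 N/C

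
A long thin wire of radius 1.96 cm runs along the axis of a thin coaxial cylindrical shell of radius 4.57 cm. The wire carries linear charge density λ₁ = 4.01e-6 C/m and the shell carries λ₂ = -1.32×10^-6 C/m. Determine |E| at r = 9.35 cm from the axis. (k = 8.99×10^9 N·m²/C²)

|E| = 5.17×10^5 N/C

Take a coaxial cylindrical Gaussian surface of radius r = 9.35 cm and length L (r > 4.57 cm, enclosing both).
λ_enc = λ₁ + λ₂ = (4.01e-6) + (-1.32e-6) = 2.69×10^-6 C/m.
Gauss's law: E·2πrL = λ_enc L/ε₀.
E = 2k|λ_enc|/r = 2(8.99×10^9)(2.69×10^-6)/(0.0935) = 5.17×10^5 N/C.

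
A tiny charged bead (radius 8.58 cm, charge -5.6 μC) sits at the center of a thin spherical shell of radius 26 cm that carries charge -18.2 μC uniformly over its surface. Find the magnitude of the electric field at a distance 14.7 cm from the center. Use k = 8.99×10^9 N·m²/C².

|E| ≈ 2.33×10^6 N/C

Use a concentric Gaussian sphere at r = 14.7 cm (between the bodies, 8.58 cm < r < 26 cm).
Only the inner charge is enclosed; the outer shell contributes nothing inside itself. Q_enc = -5.6 μC = -5.60e-6 C.
Since E is radial and uniform over the Gaussian sphere, Φ = E·4πr² = Q_enc/ε₀.
E = k|Q_enc|/r² = (8.99×10^9)(5.60e-6)/(0.147)² = 2.33e6 N/C.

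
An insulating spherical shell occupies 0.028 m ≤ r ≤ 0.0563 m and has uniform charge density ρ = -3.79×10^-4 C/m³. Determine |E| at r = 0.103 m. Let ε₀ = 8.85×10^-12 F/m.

2.11×10^5 N/C

Take a concentric spherical Gaussian surface of radius r = 0.103 m (r > 0.0563 m, enclosing the whole shell).
Q_enc = ρ·(4π/3)(b³ − a³) = (-3.79×10^-4)·(4π/3)·((0.0563)³ − (0.028)³) = -2.485×10^-7 C.
Since E is radial and uniform over the Gaussian sphere, Φ = E·4πr² = Q_enc/ε₀.
E = |Q_enc|/(4πε₀r²) = (2.485×10^-7)/(4π·8.85×10^-12·(0.103)²) = 2.11e5 N/C.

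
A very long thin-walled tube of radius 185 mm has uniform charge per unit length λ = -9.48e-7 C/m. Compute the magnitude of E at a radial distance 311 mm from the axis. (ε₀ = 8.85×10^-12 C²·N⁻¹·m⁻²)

Choose a coaxial cylinder of radius r = 311 mm (arbitrary length L) as the Gaussian surface (r > 185 mm).
The full line charge is enclosed: λ_enc = -9.48×10^-7 C/m.
Gauss's law: E·2πrL = λ_enc L/ε₀.
E = |λ_enc|/(2πε₀r) = (9.48e-7)/(2π·8.85×10^-12·0.311) = 5.48×10^4 N/C.

5.48×10^4 N/C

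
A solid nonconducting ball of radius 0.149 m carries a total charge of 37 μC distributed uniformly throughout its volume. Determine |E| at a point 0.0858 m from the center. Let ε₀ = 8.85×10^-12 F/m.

8.63×10^6 V/m

Use a concentric Gaussian sphere at r = 0.0858 m (r < R).
For a uniform sphere the enclosed fraction is (r/R)³, so Q_enc = (37 μC)(0.0858/0.149)³ = 7.065×10^-6 C.
By Gauss's law, ∮E·dA = E·4πr² = Q_enc/ε₀.
E = |Q_enc|/(4πε₀r²) = (7.065×10^-6)/(4π·8.85×10^-12·(0.0858)²) = 8.63×10^6 N/C.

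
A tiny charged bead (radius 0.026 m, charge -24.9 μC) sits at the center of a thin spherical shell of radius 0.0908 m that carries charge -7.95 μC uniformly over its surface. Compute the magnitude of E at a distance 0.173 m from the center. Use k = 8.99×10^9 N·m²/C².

E = 9.87×10^6 V/m

Symmetry ⇒ E = E(r) r̂. Gaussian sphere of radius r = 0.173 m (r > 0.0908 m, enclosing both).
Q_enc = (-24.9 μC) + (-7.95 μC) = -3.285e-5 C.
Since E is radial and uniform over the Gaussian sphere, Φ = E·4πr² = Q_enc/ε₀.
E = k|Q_enc|/r² = (8.99×10^9)(3.285×10^-5)/(0.173)² = 9.87×10^6 N/C.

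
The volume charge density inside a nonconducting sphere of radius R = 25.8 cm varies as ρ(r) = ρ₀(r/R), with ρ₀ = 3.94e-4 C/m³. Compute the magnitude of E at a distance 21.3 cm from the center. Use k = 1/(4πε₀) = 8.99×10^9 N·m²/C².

Symmetry ⇒ E = E(r) r̂. Gaussian sphere of radius r = 21.3 cm (r < R).
Integrate the density: Q_enc = 4π ∫₀^r ρ₀(r'/R)^1 r'² dr' = 4πρ₀ r^4/(4·R) = 9.875×10^-6 C.
Gauss's law: E·4πr² = Q_enc/ε₀.
E = k|Q_enc|/r² = (8.99×10^9)(9.875×10^-6)/(0.213)² = 1.96×10^6 N/C.

1.96×10^6 N/C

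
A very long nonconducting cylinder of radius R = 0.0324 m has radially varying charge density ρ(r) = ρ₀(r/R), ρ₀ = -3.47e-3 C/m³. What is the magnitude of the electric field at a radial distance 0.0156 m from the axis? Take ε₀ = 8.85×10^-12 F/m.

Coaxial Gaussian cylinder, radius r = 0.0156 m, length L (r < R).
λ_enc = ∫₀^r ρ(r')·2πr' dr' = (2πρ₀/R)·r^3/3 = -8.516×10^-7 C/m.
Gauss's law: E·2πrL = λ_enc L/ε₀.
E = |λ_enc|/(2πε₀r) = (8.516e-7)/(2π·8.85×10^-12·0.0156) = 9.82e5 N/C.

9.82×10^5 V/m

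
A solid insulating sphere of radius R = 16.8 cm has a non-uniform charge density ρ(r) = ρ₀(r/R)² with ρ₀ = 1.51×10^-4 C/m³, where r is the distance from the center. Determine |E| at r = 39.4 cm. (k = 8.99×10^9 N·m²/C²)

|E| = 1.04×10^5 V/m

Use a concentric Gaussian sphere at r = 39.4 cm (r > R, all charge enclosed).
Q_enc = 4π ∫₀^R ρ₀(r'/R)^2 r'² dr' = 4πρ₀R³/5 = 1.799e-6 C.
Since E is radial and uniform over the Gaussian sphere, Φ = E·4πr² = Q_enc/ε₀.
E = k|Q_enc|/r² = (8.99×10^9)(1.799×10^-6)/(0.394)² = 1.04e5 N/C.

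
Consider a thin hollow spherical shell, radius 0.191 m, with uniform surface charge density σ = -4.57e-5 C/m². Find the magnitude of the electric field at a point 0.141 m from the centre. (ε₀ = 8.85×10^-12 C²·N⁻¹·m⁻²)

E = 0 (no enclosed charge)

Take a concentric spherical Gaussian surface of radius r = 0.141 m (inside the shell, r < 0.191 m).
No charge lies within this surface, so Q_enc = 0 and Gauss's law gives E·4πr² = 0 ⇒ E = 0.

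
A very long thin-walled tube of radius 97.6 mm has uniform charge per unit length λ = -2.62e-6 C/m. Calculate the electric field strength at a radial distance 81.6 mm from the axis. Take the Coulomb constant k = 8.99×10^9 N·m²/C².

Coaxial Gaussian cylinder, radius r = 81.6 mm, length L (r < 97.6 mm, inside the shell).
No charge is enclosed, so Gauss's law gives E·2πrL = 0 ⇒ E = 0.

|E| = 0 N/C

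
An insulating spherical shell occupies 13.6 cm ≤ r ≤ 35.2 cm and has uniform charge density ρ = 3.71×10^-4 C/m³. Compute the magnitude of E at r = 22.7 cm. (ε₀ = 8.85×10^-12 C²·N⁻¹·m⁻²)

E = 2.49×10^6 V/m

Take a concentric spherical Gaussian surface of radius r = 22.7 cm (within the shell material, 13.6 cm < r < 35.2 cm).
Enclosed charge is the volume from a to r: Q_enc = (4π/3)ρ(r³ − a³) = 1.427e-5 C.
Gauss's law: E·4πr² = Q_enc/ε₀.
E = |Q_enc|/(4πε₀r²) = (1.427e-5)/(4π·8.85×10^-12·(0.227)²) = 2.49e6 N/C.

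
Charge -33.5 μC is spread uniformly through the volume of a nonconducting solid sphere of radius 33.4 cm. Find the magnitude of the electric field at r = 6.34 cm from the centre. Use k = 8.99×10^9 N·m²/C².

By spherical symmetry E is radial; choose a Gaussian sphere of radius r = 6.34 cm (r < R).
For a uniform sphere the enclosed fraction is (r/R)³, so Q_enc = (-33.5 μC)(0.0634/0.334)³ = -2.291e-7 C.
Gauss's law: E·4πr² = Q_enc/ε₀.
E = k|Q_enc|/r² = (8.99×10^9)(2.291×10^-7)/(0.0634)² = 5.12×10^5 N/C.

|E| = 5.12×10^5 N/C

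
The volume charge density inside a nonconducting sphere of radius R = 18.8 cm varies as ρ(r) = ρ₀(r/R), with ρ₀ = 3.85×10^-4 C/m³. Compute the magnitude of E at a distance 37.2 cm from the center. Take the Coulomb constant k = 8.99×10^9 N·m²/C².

Use a concentric Gaussian sphere at r = 37.2 cm (r > R, all charge enclosed).
Q_enc = 4π ∫₀^R ρ₀(r'/R)^1 r'² dr' = 4πρ₀R³/4 = 8.037×10^-6 C.
Gauss's law: E·4πr² = Q_enc/ε₀.
E = k|Q_enc|/r² = (8.99×10^9)(8.037×10^-6)/(0.372)² = 5.22e5 N/C.

E ≈ 5.22e5 V/m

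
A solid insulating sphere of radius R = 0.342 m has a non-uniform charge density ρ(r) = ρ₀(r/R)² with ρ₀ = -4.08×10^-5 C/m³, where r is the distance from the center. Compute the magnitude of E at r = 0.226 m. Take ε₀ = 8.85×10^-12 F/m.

|E| = 9.10×10^4 N/C

Use a concentric Gaussian sphere at r = 0.226 m (r < R).
Q_enc = ∫₀^r ρ(r')·4πr'² dr' = (4πρ₀/R²) ∫₀^r r'^4 dr' = 4πρ₀ r^5/(5·R²) = -5.169×10^-7 C.
By Gauss's law, ∮E·dA = E·4πr² = Q_enc/ε₀.
E = |Q_enc|/(4πε₀r²) = (5.169×10^-7)/(4π·8.85×10^-12·(0.226)²) = 9.10×10^4 N/C.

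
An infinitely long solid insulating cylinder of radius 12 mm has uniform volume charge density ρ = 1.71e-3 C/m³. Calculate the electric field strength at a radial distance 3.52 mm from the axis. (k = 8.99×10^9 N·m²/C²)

E = 3.40×10^5 N/C

Coaxial Gaussian cylinder, radius r = 3.52 mm, length L (r < R).
Charge inside radius r per length L is ρ·πr²·L, so λ_enc = ρπr² = 6.656×10^-8 C/m.
Since E is radial and uniform over the curved surface, Φ = E·2πrL = Q_enc/ε₀ = λ_enc L/ε₀.
E = 2k|λ_enc|/r = 2(8.99×10^9)(6.656e-8)/(0.00352) = 3.40×10^5 N/C.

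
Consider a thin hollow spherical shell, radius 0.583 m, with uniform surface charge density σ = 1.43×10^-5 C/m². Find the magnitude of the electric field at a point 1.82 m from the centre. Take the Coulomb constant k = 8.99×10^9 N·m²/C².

1.66×10^5 V/m

Symmetry ⇒ E = E(r) r̂. Gaussian sphere of radius r = 1.82 m (r > 0.583 m).
The entire shell is enclosed: Q_enc = σ·4πR² = (1.43×10^-5)·4π·(0.583)² = 6.108e-5 C.
Gauss's law: E·4πr² = Q_enc/ε₀.
E = k|Q_enc|/r² = (8.99×10^9)(6.108×10^-5)/(1.82)² = 1.66×10^5 N/C.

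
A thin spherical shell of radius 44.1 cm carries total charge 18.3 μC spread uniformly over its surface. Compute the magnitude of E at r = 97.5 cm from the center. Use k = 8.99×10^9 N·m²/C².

|E| = 1.73×10^5 N/C

Take a concentric spherical Gaussian surface of radius r = 97.5 cm (r > 44.1 cm).
The entire shell is enclosed: Q_enc = 1.83×10^-5 C.
Applying ∮E·dA = Q_enc/ε₀ with Φ = E(4πr²):
E = k|Q_enc|/r² = (8.99×10^9)(1.83×10^-5)/(0.975)² = 1.73×10^5 N/C.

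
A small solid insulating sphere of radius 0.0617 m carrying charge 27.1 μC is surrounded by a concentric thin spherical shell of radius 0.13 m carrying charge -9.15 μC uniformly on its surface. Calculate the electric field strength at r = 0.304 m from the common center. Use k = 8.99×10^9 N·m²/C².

1.75×10^6 N/C

Take a concentric spherical Gaussian surface of radius r = 0.304 m (r > 0.13 m, enclosing both).
Q_enc = (27.1 μC) + (-9.15 μC) = 1.795e-5 C.
Applying ∮E·dA = Q_enc/ε₀ with Φ = E(4πr²):
E = k|Q_enc|/r² = (8.99×10^9)(1.795×10^-5)/(0.304)² = 1.75e6 N/C.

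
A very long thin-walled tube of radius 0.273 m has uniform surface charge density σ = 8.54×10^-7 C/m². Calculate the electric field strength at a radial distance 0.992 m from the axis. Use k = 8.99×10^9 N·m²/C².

E ≈ 2.66×10^4 N/C

By cylindrical symmetry E is radial; use a coaxial Gaussian cylinder of radius 0.992 m and length L (r > 0.273 m).
The whole shell is enclosed: λ_enc = σ·2πR = (8.54×10^-7)·2π·(0.273) = 1.465×10^-6 C/m.
Applying ∮E·dA = Q_enc/ε₀ with the end caps contributing no flux:
E = 2k|λ_enc|/r = 2(8.99×10^9)(1.465×10^-6)/(0.992) = 2.66e4 N/C.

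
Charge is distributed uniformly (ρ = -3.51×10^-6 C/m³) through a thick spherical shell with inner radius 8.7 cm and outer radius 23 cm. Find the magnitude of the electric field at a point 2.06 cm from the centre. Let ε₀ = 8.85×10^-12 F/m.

E = 0 (no enclosed charge)

Use a concentric Gaussian sphere at r = 2.06 cm (r < 8.7 cm, inside the empty cavity).
No charge is enclosed, so by Gauss's law E·4πr² = 0 ⇒ E = 0.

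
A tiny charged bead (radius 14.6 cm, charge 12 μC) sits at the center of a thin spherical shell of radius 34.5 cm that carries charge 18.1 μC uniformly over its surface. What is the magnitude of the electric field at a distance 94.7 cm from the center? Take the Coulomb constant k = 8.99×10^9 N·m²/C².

|E| ≈ 3.02×10^5 V/m

By spherical symmetry E is radial; choose a Gaussian sphere of radius r = 94.7 cm (r > 34.5 cm, enclosing both).
Q_enc = (12 μC) + (18.1 μC) = 3.01×10^-5 C.
Gauss's law: E·4πr² = Q_enc/ε₀.
E = k|Q_enc|/r² = (8.99×10^9)(3.01e-5)/(0.947)² = 3.02e5 N/C.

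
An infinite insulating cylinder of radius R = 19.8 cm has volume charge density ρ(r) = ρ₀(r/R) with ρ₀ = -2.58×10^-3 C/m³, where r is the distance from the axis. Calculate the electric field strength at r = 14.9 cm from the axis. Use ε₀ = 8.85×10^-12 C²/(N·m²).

|E| = 1.09e7 N/C

By cylindrical symmetry E is radial; use a coaxial Gaussian cylinder of radius 14.9 cm and length L (r < R).
Integrating ρ over the cross-section to radius r: λ_enc = (2πρ₀/R) ∫₀^r r'^2 dr' = 2πρ₀ r^3/(3·R) = -9.028×10^-5 C/m.
Applying ∮E·dA = Q_enc/ε₀ with the end caps contributing no flux:
E = |λ_enc|/(2πε₀r) = (9.028×10^-5)/(2π·8.85×10^-12·0.149) = 1.09e7 N/C.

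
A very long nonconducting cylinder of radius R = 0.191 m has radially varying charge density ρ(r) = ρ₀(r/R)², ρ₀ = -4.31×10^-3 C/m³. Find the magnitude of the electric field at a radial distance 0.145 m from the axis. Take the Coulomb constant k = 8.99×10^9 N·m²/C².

Take a coaxial cylindrical Gaussian surface of radius r = 0.145 m and length L (r < R).
λ_enc = ∫₀^r ρ(r')·2πr' dr' = (2πρ₀/R²)·r^4/4 = -8.204×10^-5 C/m.
Gauss's law: E·2πrL = λ_enc L/ε₀.
E = 2k|λ_enc|/r = 2(8.99×10^9)(8.204×10^-5)/(0.145) = 1.02e7 N/C.

1.02×10^7 V/m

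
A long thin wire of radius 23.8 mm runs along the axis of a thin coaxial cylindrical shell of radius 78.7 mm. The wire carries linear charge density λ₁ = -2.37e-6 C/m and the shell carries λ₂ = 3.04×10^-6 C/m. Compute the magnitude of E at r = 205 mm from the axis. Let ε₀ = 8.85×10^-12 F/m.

Choose a coaxial cylinder of radius r = 205 mm (arbitrary length L) as the Gaussian surface (r > 78.7 mm, enclosing both).
λ_enc = λ₁ + λ₂ = (-2.37×10^-6) + (3.04e-6) = 6.70×10^-7 C/m.
Applying ∮E·dA = Q_enc/ε₀ with the end caps contributing no flux:
E = |λ_enc|/(2πε₀r) = (6.70×10^-7)/(2π·8.85×10^-12·0.205) = 5.88×10^4 N/C.

E = 5.88×10^4 N/C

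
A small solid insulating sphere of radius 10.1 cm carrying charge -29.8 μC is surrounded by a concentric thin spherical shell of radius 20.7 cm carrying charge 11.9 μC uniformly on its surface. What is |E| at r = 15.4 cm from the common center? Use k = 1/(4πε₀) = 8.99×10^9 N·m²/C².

Take a concentric spherical Gaussian surface of radius r = 15.4 cm (between the bodies, 10.1 cm < r < 20.7 cm).
The shell at 20.7 cm lies outside the Gaussian surface, so Q_enc = -29.8 μC = -2.98×10^-5 C.
By Gauss's law, ∮E·dA = E·4πr² = Q_enc/ε₀.
E = k|Q_enc|/r² = (8.99×10^9)(2.98×10^-5)/(0.154)² = 1.13e7 N/C.

|E| = 1.13e7 V/m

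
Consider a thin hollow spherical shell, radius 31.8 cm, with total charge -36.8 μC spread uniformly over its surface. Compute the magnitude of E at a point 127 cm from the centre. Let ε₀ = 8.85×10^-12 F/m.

E = 2.05e5 N/C

Symmetry ⇒ E = E(r) r̂. Gaussian sphere of radius r = 127 cm (r > 31.8 cm).
The entire shell is enclosed: Q_enc = -3.68×10^-5 C.
Applying ∮E·dA = Q_enc/ε₀ with Φ = E(4πr²):
E = |Q_enc|/(4πε₀r²) = (3.68×10^-5)/(4π·8.85×10^-12·(1.27)²) = 2.05×10^5 N/C.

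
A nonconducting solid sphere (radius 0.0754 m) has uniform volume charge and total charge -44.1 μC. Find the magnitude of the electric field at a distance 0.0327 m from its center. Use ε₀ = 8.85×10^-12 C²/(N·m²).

|E| ≈ 3.02×10^7 N/C

Take a concentric spherical Gaussian surface of radius r = 0.0327 m (r < R).
Only the charge within r is enclosed: Q_enc = Q·(r/R)³ = (-44.1 μC)·(0.0327 m/0.0754 m)³ = -3.597×10^-6 C.
Since E is radial and uniform over the Gaussian sphere, Φ = E·4πr² = Q_enc/ε₀.
E = |Q_enc|/(4πε₀r²) = (3.597×10^-6)/(4π·8.85×10^-12·(0.0327)²) = 3.02×10^7 N/C.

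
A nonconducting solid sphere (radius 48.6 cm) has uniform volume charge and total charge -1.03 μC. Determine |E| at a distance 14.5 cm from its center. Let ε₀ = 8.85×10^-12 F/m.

E = 1.17e4 V/m

By spherical symmetry E is radial; choose a Gaussian sphere of radius r = 14.5 cm (r < R).
For a uniform sphere the enclosed fraction is (r/R)³, so Q_enc = (-1.03 μC)(0.145/0.486)³ = -2.735e-8 C.
Applying ∮E·dA = Q_enc/ε₀ with Φ = E(4πr²):
E = |Q_enc|/(4πε₀r²) = (2.735×10^-8)/(4π·8.85×10^-12·(0.145)²) = 1.17×10^4 N/C.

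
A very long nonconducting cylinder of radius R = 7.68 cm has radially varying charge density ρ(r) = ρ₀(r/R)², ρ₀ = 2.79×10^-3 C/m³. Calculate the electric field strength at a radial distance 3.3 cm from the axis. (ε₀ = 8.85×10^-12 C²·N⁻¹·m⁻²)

E ≈ 4.80×10^5 V/m

Coaxial Gaussian cylinder, radius r = 3.3 cm, length L (r < R).
Integrating ρ over the cross-section to radius r: λ_enc = (2πρ₀/R²) ∫₀^r r'^3 dr' = 2πρ₀ r^4/(4·R²) = 8.812×10^-7 C/m.
Since E is radial and uniform over the curved surface, Φ = E·2πrL = Q_enc/ε₀ = λ_enc L/ε₀.
E = |λ_enc|/(2πε₀r) = (8.812e-7)/(2π·8.85×10^-12·0.033) = 4.80×10^5 N/C.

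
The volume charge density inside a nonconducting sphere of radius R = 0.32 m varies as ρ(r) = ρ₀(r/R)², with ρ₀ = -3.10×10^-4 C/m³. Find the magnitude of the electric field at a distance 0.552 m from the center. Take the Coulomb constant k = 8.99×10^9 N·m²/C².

E ≈ 7.53e5 V/m

By spherical symmetry E is radial; choose a Gaussian sphere of radius r = 0.552 m (r > R, all charge enclosed).
Q_enc = 4π ∫₀^R ρ₀(r'/R)^2 r'² dr' = 4πρ₀R³/5 = -2.553e-5 C.
Applying ∮E·dA = Q_enc/ε₀ with Φ = E(4πr²):
E = k|Q_enc|/r² = (8.99×10^9)(2.553e-5)/(0.552)² = 7.53×10^5 N/C.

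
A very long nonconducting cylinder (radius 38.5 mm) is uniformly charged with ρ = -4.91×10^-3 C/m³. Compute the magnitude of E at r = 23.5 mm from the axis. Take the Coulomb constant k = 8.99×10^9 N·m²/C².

Take a coaxial cylindrical Gaussian surface of radius r = 23.5 mm and length L (r < R).
Enclosed charge per unit length: λ_enc = ρ·πr² = (-4.91×10^-3)π(0.0235)² = -8.519×10^-6 C/m.
Applying ∮E·dA = Q_enc/ε₀ with the end caps contributing no flux:
E = 2k|λ_enc|/r = 2(8.99×10^9)(8.519×10^-6)/(0.0235) = 6.52×10^6 N/C.

|E| = 6.52e6 V/m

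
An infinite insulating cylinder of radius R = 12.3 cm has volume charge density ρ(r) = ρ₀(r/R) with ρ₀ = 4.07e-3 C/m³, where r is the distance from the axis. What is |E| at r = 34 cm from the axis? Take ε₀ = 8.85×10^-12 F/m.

E = 6.82×10^6 V/m

Coaxial Gaussian cylinder, radius r = 34 cm, length L (r > R, full charge per length enclosed).
λ_enc = 2π ∫₀^R ρ₀(r'/R)^1 r' dr' = 2πρ₀R²/3 = 1.29e-4 C/m.
Since E is radial and uniform over the curved surface, Φ = E·2πrL = Q_enc/ε₀ = λ_enc L/ε₀.
E = |λ_enc|/(2πε₀r) = (1.29×10^-4)/(2π·8.85×10^-12·0.34) = 6.82×10^6 N/C.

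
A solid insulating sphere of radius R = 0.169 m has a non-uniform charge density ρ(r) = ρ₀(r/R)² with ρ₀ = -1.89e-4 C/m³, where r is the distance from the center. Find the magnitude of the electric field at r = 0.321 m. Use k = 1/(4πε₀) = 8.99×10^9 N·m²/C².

Symmetry ⇒ E = E(r) r̂. Gaussian sphere of radius r = 0.321 m (r > R, all charge enclosed).
Q_enc = 4π ∫₀^R ρ₀(r'/R)^2 r'² dr' = 4πρ₀R³/5 = -2.293×10^-6 C.
Applying ∮E·dA = Q_enc/ε₀ with Φ = E(4πr²):
E = k|Q_enc|/r² = (8.99×10^9)(2.293×10^-6)/(0.321)² = 2.00×10^5 N/C.

E ≈ 2.00e5 N/C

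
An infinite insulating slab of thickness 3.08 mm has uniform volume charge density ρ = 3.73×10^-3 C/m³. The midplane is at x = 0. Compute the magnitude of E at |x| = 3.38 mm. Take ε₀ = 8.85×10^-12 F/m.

The point |x| = 3.38 mm lies outside the slab (half-thickness 0.00154 m). A symmetric pillbox spanning the full slab encloses Q_enc = ρ·d·A.
Flux = 2EA ⇒ E = |ρ|d/(2ε₀), independent of distance outside.
E = (3.73×10^-3)(0.00308)/(2·8.85×10^-12) = 6.49×10^5 N/C.

|E| = 6.49e5 N/C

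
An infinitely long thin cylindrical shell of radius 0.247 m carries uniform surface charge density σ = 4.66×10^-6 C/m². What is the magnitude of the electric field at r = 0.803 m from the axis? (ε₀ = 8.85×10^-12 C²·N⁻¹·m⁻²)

By cylindrical symmetry E is radial; use a coaxial Gaussian cylinder of radius 0.803 m and length L (r > 0.247 m).
The whole shell is enclosed: λ_enc = σ·2πR = (4.66×10^-6)·2π·(0.247) = 7.232×10^-6 C/m.
By Gauss's law (flux through the curved wall only), E·2πrL = λ_enc L/ε₀.
E = |λ_enc|/(2πε₀r) = (7.232×10^-6)/(2π·8.85×10^-12·0.803) = 1.62×10^5 N/C.

E ≈ 1.62×10^5 N/C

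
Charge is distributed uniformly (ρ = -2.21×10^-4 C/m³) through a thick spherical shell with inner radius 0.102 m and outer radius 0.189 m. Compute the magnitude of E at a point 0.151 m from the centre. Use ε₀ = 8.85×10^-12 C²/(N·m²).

Take a concentric spherical Gaussian surface of radius r = 0.151 m (within the shell material, 0.102 m < r < 0.189 m).
Only the shell between 0.102 m and r is enclosed: Q_enc = ρ·(4π/3)(r³ − a³) = (-2.21×10^-4)·(4π/3)·((0.151)³ − (0.102)³) = -2.205×10^-6 C.
Applying ∮E·dA = Q_enc/ε₀ with Φ = E(4πr²):
E = |Q_enc|/(4πε₀r²) = (2.205e-6)/(4π·8.85×10^-12·(0.151)²) = 8.69×10^5 N/C.

|E| ≈ 8.69×10^5 V/m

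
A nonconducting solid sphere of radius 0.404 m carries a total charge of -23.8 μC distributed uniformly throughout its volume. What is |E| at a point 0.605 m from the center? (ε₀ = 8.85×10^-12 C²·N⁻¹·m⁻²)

E ≈ 5.85e5 N/C

By spherical symmetry E is radial; choose a Gaussian sphere of radius r = 0.605 m (r > R, so the entire charge is enclosed).
Q_enc = -23.8 μC = -2.38×10^-5 C.
Applying ∮E·dA = Q_enc/ε₀ with Φ = E(4πr²):
E = |Q_enc|/(4πε₀r²) = (2.38×10^-5)/(4π·8.85×10^-12·(0.605)²) = 5.85×10^5 N/C.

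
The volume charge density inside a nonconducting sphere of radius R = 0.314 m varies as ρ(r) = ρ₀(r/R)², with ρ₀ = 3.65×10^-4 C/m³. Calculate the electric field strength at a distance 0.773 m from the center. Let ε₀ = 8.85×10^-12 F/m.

4.27×10^5 N/C

Symmetry ⇒ E = E(r) r̂. Gaussian sphere of radius r = 0.773 m (r > R, all charge enclosed).
Q_enc = 4π ∫₀^R ρ₀(r'/R)^2 r'² dr' = 4πρ₀R³/5 = 2.84e-5 C.
By Gauss's law, ∮E·dA = E·4πr² = Q_enc/ε₀.
E = |Q_enc|/(4πε₀r²) = (2.84×10^-5)/(4π·8.85×10^-12·(0.773)²) = 4.27×10^5 N/C.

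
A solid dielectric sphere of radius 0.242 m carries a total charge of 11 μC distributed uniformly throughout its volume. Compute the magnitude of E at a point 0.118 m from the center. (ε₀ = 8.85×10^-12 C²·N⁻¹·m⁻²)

E = 8.24×10^5 N/C

Symmetry ⇒ E = E(r) r̂. Gaussian sphere of radius r = 0.118 m (r < R).
For a uniform sphere the enclosed fraction is (r/R)³, so Q_enc = (11 μC)(0.118/0.242)³ = 1.275×10^-6 C.
By Gauss's law, ∮E·dA = E·4πr² = Q_enc/ε₀.
E = |Q_enc|/(4πε₀r²) = (1.275×10^-6)/(4π·8.85×10^-12·(0.118)²) = 8.24e5 N/C.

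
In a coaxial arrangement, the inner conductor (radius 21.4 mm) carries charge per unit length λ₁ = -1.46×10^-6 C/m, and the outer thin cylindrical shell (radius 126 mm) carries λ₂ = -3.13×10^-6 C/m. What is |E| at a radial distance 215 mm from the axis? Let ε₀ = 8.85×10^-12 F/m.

Take a coaxial cylindrical Gaussian surface of radius r = 215 mm and length L (r > 126 mm, enclosing both).
λ_enc = λ₁ + λ₂ = (-1.46×10^-6) + (-3.13×10^-6) = -4.59e-6 C/m.
Gauss's law: E·2πrL = λ_enc L/ε₀.
E = |λ_enc|/(2πε₀r) = (4.59e-6)/(2π·8.85×10^-12·0.215) = 3.84×10^5 N/C.

3.84e5 N/C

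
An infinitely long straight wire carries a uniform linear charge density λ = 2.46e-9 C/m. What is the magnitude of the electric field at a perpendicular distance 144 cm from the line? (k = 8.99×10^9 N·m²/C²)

|E| ≈ 30.7 N/C

By cylindrical symmetry E is radial; use a coaxial Gaussian cylinder of radius 144 cm and length L.
Q_enc = λL, so λ_enc = 2.46e-9 C/m.
Applying ∮E·dA = Q_enc/ε₀ with the end caps contributing no flux:
E = 2k|λ_enc|/r = 2(8.99×10^9)(2.46×10^-9)/(1.44) = 30.7 N/C.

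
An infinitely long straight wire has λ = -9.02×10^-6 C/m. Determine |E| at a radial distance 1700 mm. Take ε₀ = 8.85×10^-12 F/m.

E ≈ 9.54×10^4 N/C

By cylindrical symmetry E is radial; use a coaxial Gaussian cylinder of radius 1700 mm and length L.
Q_enc = λL, so λ_enc = -9.02e-6 C/m.
By Gauss's law (flux through the curved wall only), E·2πrL = λ_enc L/ε₀.
E = |λ_enc|/(2πε₀r) = (9.02×10^-6)/(2π·8.85×10^-12·1.7) = 9.54×10^4 N/C.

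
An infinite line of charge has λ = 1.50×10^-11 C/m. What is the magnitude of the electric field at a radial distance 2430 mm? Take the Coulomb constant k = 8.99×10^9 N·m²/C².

Choose a coaxial cylinder of radius r = 2430 mm (arbitrary length L) as the Gaussian surface.
Q_enc = λL, so λ_enc = 1.50×10^-11 C/m.
By Gauss's law (flux through the curved wall only), E·2πrL = λ_enc L/ε₀.
E = 2k|λ_enc|/r = 2(8.99×10^9)(1.50×10^-11)/(2.43) = 0.111 N/C.

0.111 V/m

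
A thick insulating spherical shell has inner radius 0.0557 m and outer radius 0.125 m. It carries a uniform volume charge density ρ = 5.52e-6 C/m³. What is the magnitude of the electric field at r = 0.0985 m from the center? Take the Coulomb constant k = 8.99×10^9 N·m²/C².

E = 1.68×10^4 N/C

By spherical symmetry E is radial; choose a Gaussian sphere of radius r = 0.0985 m (within the shell material, 0.0557 m < r < 0.125 m).
Enclosed charge is the volume from a to r: Q_enc = (4π/3)ρ(r³ − a³) = 1.81×10^-8 C.
Since E is radial and uniform over the Gaussian sphere, Φ = E·4πr² = Q_enc/ε₀.
E = k|Q_enc|/r² = (8.99×10^9)(1.81e-8)/(0.0985)² = 1.68×10^4 N/C.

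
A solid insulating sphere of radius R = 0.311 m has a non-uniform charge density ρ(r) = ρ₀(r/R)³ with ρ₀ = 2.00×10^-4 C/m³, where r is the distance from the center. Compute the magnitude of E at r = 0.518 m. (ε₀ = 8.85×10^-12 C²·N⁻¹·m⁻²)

By spherical symmetry E is radial; choose a Gaussian sphere of radius r = 0.518 m (r > R, all charge enclosed).
Q_enc = 4π ∫₀^R ρ₀(r'/R)^3 r'² dr' = 4πρ₀R³/6 = 1.26×10^-5 C.
Applying ∮E·dA = Q_enc/ε₀ with Φ = E(4πr²):
E = |Q_enc|/(4πε₀r²) = (1.26e-5)/(4π·8.85×10^-12·(0.518)²) = 4.22e5 N/C.

E = 4.22×10^5 N/C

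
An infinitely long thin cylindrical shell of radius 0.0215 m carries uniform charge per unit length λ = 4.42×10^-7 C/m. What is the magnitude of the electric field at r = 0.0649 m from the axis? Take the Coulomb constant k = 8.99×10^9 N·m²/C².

E = 1.22e5 V/m

By cylindrical symmetry E is radial; use a coaxial Gaussian cylinder of radius 0.0649 m and length L (r > 0.0215 m).
The full line charge is enclosed: λ_enc = 4.42e-7 C/m.
Since E is radial and uniform over the curved surface, Φ = E·2πrL = Q_enc/ε₀ = λ_enc L/ε₀.
E = 2k|λ_enc|/r = 2(8.99×10^9)(4.42×10^-7)/(0.0649) = 1.22×10^5 N/C.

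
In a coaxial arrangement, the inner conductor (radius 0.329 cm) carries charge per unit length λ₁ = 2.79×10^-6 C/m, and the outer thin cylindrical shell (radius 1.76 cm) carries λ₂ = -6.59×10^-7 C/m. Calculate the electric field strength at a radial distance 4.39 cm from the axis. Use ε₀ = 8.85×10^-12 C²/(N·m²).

8.73×10^5 N/C

Take a coaxial cylindrical Gaussian surface of radius r = 4.39 cm and length L (r > 1.76 cm, enclosing both).
λ_enc = λ₁ + λ₂ = (2.79×10^-6) + (-6.59×10^-7) = 2.131×10^-6 C/m.
Since E is radial and uniform over the curved surface, Φ = E·2πrL = Q_enc/ε₀ = λ_enc L/ε₀.
E = |λ_enc|/(2πε₀r) = (2.131e-6)/(2π·8.85×10^-12·0.0439) = 8.73e5 N/C.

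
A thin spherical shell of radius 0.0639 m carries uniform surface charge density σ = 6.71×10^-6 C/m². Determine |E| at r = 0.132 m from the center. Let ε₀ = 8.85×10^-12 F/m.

|E| = 1.78×10^5 V/m

Use a concentric Gaussian sphere at r = 0.132 m (r > 0.0639 m).
The entire shell is enclosed: Q_enc = σ·4πR² = (6.71×10^-6)·4π·(0.0639)² = 3.443e-7 C.
Applying ∮E·dA = Q_enc/ε₀ with Φ = E(4πr²):
E = |Q_enc|/(4πε₀r²) = (3.443e-7)/(4π·8.85×10^-12·(0.132)²) = 1.78×10^5 N/C.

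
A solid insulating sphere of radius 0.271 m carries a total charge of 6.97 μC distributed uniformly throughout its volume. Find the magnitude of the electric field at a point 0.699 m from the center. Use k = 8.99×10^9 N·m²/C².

By spherical symmetry E is radial; choose a Gaussian sphere of radius r = 0.699 m (r > R, so the entire charge is enclosed).
Q_enc = 6.97 μC = 6.97e-6 C.
Applying ∮E·dA = Q_enc/ε₀ with Φ = E(4πr²):
E = k|Q_enc|/r² = (8.99×10^9)(6.97×10^-6)/(0.699)² = 1.28×10^5 N/C.

1.28e5 N/C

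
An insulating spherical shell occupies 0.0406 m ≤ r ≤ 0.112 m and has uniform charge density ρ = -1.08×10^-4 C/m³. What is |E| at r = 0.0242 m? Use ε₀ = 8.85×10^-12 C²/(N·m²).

E = 0 (no enclosed charge)

By spherical symmetry E is radial; choose a Gaussian sphere of radius r = 0.0242 m (r < 0.0406 m, inside the empty cavity).
Q_enc = 0 (all charge lies at larger r); Gauss's law gives E = 0.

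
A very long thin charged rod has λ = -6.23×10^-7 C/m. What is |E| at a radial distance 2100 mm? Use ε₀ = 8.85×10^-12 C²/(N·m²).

E = 5.34e3 N/C

By cylindrical symmetry E is radial; use a coaxial Gaussian cylinder of radius 2100 mm and length L.
Q_enc = λL, so λ_enc = -6.23×10^-7 C/m.
Applying ∮E·dA = Q_enc/ε₀ with the end caps contributing no flux:
E = |λ_enc|/(2πε₀r) = (6.23×10^-7)/(2π·8.85×10^-12·2.1) = 5.34×10^3 N/C.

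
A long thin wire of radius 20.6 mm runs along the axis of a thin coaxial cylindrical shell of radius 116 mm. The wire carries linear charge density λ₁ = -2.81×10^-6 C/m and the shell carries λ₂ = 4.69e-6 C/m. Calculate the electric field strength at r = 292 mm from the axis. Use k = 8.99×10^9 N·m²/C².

Take a coaxial cylindrical Gaussian surface of radius r = 292 mm and length L (r > 116 mm, enclosing both).
λ_enc = λ₁ + λ₂ = (-2.81×10^-6) + (4.69×10^-6) = 1.88×10^-6 C/m.
Applying ∮E·dA = Q_enc/ε₀ with the end caps contributing no flux:
E = 2k|λ_enc|/r = 2(8.99×10^9)(1.88e-6)/(0.292) = 1.16×10^5 N/C.

|E| = 1.16×10^5 N/C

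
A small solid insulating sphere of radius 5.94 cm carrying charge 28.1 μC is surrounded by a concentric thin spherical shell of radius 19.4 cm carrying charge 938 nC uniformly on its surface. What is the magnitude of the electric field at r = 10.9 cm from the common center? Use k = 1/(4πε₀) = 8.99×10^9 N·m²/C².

E = 2.13×10^7 N/C

Take a concentric spherical Gaussian surface of radius r = 10.9 cm (between the bodies, 5.94 cm < r < 19.4 cm).
The shell at 19.4 cm lies outside the Gaussian surface, so Q_enc = 28.1 μC = 2.81×10^-5 C.
By Gauss's law, ∮E·dA = E·4πr² = Q_enc/ε₀.
E = k|Q_enc|/r² = (8.99×10^9)(2.81e-5)/(0.109)² = 2.13×10^7 N/C.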